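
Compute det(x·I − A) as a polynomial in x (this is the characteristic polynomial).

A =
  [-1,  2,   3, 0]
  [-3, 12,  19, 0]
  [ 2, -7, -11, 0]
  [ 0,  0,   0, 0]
x^4

Expanding det(x·I − A) (e.g. by cofactor expansion or by noting that A is similar to its Jordan form J, which has the same characteristic polynomial as A) gives
  χ_A(x) = x^4
which factors as x^4. The eigenvalues (with algebraic multiplicities) are λ = 0 with multiplicity 4.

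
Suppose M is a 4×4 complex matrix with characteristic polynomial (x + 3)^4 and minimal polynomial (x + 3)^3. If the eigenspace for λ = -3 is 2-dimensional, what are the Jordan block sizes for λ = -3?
Block sizes for λ = -3: [3, 1]

Step 1 — from the characteristic polynomial, algebraic multiplicity of λ = -3 is 4. From dim ker(M − (-3)·I) = 2, there are exactly 2 Jordan blocks for λ = -3.
Step 2 — from the minimal polynomial, the factor (x + 3)^3 tells us the largest block for λ = -3 has size 3.
Step 3 — with total size 4, 2 blocks, and largest block 3, the block sizes (in nonincreasing order) are [3, 1].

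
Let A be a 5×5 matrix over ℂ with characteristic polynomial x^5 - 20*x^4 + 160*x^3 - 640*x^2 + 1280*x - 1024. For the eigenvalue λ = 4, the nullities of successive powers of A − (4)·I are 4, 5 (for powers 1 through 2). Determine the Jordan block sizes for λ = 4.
Block sizes for λ = 4: [2, 1, 1, 1]

From the dimensions of kernels of powers, the number of Jordan blocks of size at least j is d_j − d_{j−1} where d_j = dim ker(N^j) (with d_0 = 0). Computing the differences gives [4, 1].
The number of blocks of size exactly k is (#blocks of size ≥ k) − (#blocks of size ≥ k + 1), so the partition is: 3 block(s) of size 1, 1 block(s) of size 2.
In nonincreasing order the block sizes are [2, 1, 1, 1].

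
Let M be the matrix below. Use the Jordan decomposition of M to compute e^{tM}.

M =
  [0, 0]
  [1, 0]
e^{tM} =
  [1, 0]
  [t, 1]

Strategy: write M = P · J · P⁻¹ where J is a Jordan canonical form, so e^{tM} = P · e^{tJ} · P⁻¹, and e^{tJ} can be computed block-by-block.

M has Jordan form
J =
  [0, 1]
  [0, 0]
(up to reordering of blocks).

Per-block formulas:
  For a 2×2 Jordan block J_2(0): exp(t · J_2(0)) = e^(0t)·(I + t·N), where N is the 2×2 nilpotent shift.

After assembling e^{tJ} and conjugating by P, we get:

e^{tM} =
  [1, 0]
  [t, 1]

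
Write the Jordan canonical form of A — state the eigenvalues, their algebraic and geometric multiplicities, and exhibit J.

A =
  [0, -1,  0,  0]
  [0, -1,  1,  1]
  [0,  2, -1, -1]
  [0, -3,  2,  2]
J_3(0) ⊕ J_1(0)

The characteristic polynomial is
  det(x·I − A) = x^4

Eigenvalues and multiplicities (the geometric multiplicity of λ is n − rank(A − λI), which equals the number of Jordan blocks for λ):
  λ = 0: algebraic multiplicity = 4, geometric multiplicity = 2

Determining the block sizes for each eigenvalue:
  λ = 0: with am = 4 and gm = 2, the partition is not yet determined (e.g. several partitions of 4 into 2 parts exist). Let N = A − (0)·I. Computing rank(N^1) = 2, rank(N^2) = 1, rank(N^3) = 0; the number of blocks of size ≥ j is rank(N^{j−1}) − rank(N^j), giving [2, 1, 1]. So we have 1 block(s) of size 3, 1 block(s) of size 1 → block sizes [3, 1]

Assembling the blocks gives a Jordan form
J =
  [0, 1, 0, 0]
  [0, 0, 1, 0]
  [0, 0, 0, 0]
  [0, 0, 0, 0]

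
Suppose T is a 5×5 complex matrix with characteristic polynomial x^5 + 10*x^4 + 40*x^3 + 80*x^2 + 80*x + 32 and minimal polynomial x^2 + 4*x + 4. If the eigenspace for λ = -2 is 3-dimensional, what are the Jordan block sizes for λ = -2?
Block sizes for λ = -2: [2, 2, 1]

Step 1 — from the characteristic polynomial, algebraic multiplicity of λ = -2 is 5. From dim ker(T − (-2)·I) = 3, there are exactly 3 Jordan blocks for λ = -2.
Step 2 — from the minimal polynomial, the factor (x + 2)^2 tells us the largest block for λ = -2 has size 2.
Step 3 — with total size 5, 3 blocks, and largest block 2, the block sizes (in nonincreasing order) are [2, 2, 1].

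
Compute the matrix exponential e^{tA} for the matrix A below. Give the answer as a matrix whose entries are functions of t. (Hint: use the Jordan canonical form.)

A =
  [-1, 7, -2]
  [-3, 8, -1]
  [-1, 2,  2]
e^{tA} =
  [-3*t^2*exp(3*t)/2 - 4*t*exp(3*t) + exp(3*t), 3*t^2*exp(3*t)/2 + 7*t*exp(3*t), 3*t^2*exp(3*t)/2 - 2*t*exp(3*t)]
  [-t^2*exp(3*t) - 3*t*exp(3*t), t^2*exp(3*t) + 5*t*exp(3*t) + exp(3*t), t^2*exp(3*t) - t*exp(3*t)]
  [-t^2*exp(3*t)/2 - t*exp(3*t), t^2*exp(3*t)/2 + 2*t*exp(3*t), t^2*exp(3*t)/2 - t*exp(3*t) + exp(3*t)]

Strategy: write A = P · J · P⁻¹ where J is a Jordan canonical form, so e^{tA} = P · e^{tJ} · P⁻¹, and e^{tJ} can be computed block-by-block.

A has Jordan form
J =
  [3, 1, 0]
  [0, 3, 1]
  [0, 0, 3]
(up to reordering of blocks).

Per-block formulas:
  For a 3×3 Jordan block J_3(3): exp(t · J_3(3)) = e^(3t)·(I + t·N + (t^2/2)·N^2), where N is the 3×3 nilpotent shift.

After assembling e^{tJ} and conjugating by P, we get:

e^{tA} =
  [-3*t^2*exp(3*t)/2 - 4*t*exp(3*t) + exp(3*t), 3*t^2*exp(3*t)/2 + 7*t*exp(3*t), 3*t^2*exp(3*t)/2 - 2*t*exp(3*t)]
  [-t^2*exp(3*t) - 3*t*exp(3*t), t^2*exp(3*t) + 5*t*exp(3*t) + exp(3*t), t^2*exp(3*t) - t*exp(3*t)]
  [-t^2*exp(3*t)/2 - t*exp(3*t), t^2*exp(3*t)/2 + 2*t*exp(3*t), t^2*exp(3*t)/2 - t*exp(3*t) + exp(3*t)]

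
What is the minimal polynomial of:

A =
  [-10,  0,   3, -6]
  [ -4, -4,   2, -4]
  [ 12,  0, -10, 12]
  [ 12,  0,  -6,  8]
x^2 + 8*x + 16

The characteristic polynomial is χ_A(x) = (x + 4)^4, so the eigenvalues are known. The minimal polynomial is
  m_A(x) = Π_λ (x − λ)^{k_λ}
where k_λ is the size of the *largest* Jordan block for λ (equivalently, the smallest k with (A − λI)^k v = 0 for every generalised eigenvector v of λ).

  λ = -4: largest Jordan block has size 2, contributing (x + 4)^2

So m_A(x) = (x + 4)^2 = x^2 + 8*x + 16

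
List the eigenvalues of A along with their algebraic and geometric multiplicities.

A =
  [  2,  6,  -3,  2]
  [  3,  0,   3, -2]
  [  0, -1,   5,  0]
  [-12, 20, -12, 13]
λ = 5: alg = 4, geom = 2

Step 1 — factor the characteristic polynomial to read off the algebraic multiplicities:
  χ_A(x) = (x - 5)^4

Step 2 — compute geometric multiplicities via the rank-nullity identity g(λ) = n − rank(A − λI):
  rank(A − (5)·I) = 2, so dim ker(A − (5)·I) = n − 2 = 2

Summary:
  λ = 5: algebraic multiplicity = 4, geometric multiplicity = 2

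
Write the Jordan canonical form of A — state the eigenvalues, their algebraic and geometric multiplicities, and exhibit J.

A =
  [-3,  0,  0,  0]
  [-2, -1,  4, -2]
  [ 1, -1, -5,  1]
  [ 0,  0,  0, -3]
J_2(-3) ⊕ J_1(-3) ⊕ J_1(-3)

The characteristic polynomial is
  det(x·I − A) = x^4 + 12*x^3 + 54*x^2 + 108*x + 81 = (x + 3)^4

Eigenvalues and multiplicities (the geometric multiplicity of λ is n − rank(A − λI), which equals the number of Jordan blocks for λ):
  λ = -3: algebraic multiplicity = 4, geometric multiplicity = 3

Determining the block sizes for each eigenvalue:
  λ = -3: 3 blocks summing to 4 forces exactly one block of size 2 and the rest size 1 → block sizes [2, 1, 1]

Assembling the blocks gives a Jordan form
J =
  [-3,  1,  0,  0]
  [ 0, -3,  0,  0]
  [ 0,  0, -3,  0]
  [ 0,  0,  0, -3]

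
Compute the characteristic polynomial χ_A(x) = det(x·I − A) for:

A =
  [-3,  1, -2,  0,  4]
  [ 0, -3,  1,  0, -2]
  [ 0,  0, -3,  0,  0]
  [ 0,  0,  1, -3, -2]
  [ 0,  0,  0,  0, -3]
x^5 + 15*x^4 + 90*x^3 + 270*x^2 + 405*x + 243

Expanding det(x·I − A) (e.g. by cofactor expansion or by noting that A is similar to its Jordan form J, which has the same characteristic polynomial as A) gives
  χ_A(x) = x^5 + 15*x^4 + 90*x^3 + 270*x^2 + 405*x + 243
which factors as (x + 3)^5. The eigenvalues (with algebraic multiplicities) are λ = -3 with multiplicity 5.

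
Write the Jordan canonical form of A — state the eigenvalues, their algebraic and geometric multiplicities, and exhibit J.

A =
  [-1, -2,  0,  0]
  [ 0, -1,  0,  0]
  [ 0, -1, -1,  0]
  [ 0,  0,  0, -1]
J_2(-1) ⊕ J_1(-1) ⊕ J_1(-1)

The characteristic polynomial is
  det(x·I − A) = x^4 + 4*x^3 + 6*x^2 + 4*x + 1 = (x + 1)^4

Eigenvalues and multiplicities (the geometric multiplicity of λ is n − rank(A − λI), which equals the number of Jordan blocks for λ):
  λ = -1: algebraic multiplicity = 4, geometric multiplicity = 3

Determining the block sizes for each eigenvalue:
  λ = -1: 3 blocks summing to 4 forces exactly one block of size 2 and the rest size 1 → block sizes [2, 1, 1]

Assembling the blocks gives a Jordan form
J =
  [-1,  1,  0,  0]
  [ 0, -1,  0,  0]
  [ 0,  0, -1,  0]
  [ 0,  0,  0, -1]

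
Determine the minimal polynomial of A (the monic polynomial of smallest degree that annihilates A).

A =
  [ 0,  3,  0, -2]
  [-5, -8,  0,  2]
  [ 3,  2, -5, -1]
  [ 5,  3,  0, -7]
x^2 + 10*x + 25

The characteristic polynomial is χ_A(x) = (x + 5)^4, so the eigenvalues are known. The minimal polynomial is
  m_A(x) = Π_λ (x − λ)^{k_λ}
where k_λ is the size of the *largest* Jordan block for λ (equivalently, the smallest k with (A − λI)^k v = 0 for every generalised eigenvector v of λ).

  λ = -5: largest Jordan block has size 2, contributing (x + 5)^2

So m_A(x) = (x + 5)^2 = x^2 + 10*x + 25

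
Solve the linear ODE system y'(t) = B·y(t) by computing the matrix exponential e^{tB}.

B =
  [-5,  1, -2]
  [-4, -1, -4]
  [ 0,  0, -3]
e^{tB} =
  [-2*t*exp(-3*t) + exp(-3*t), t*exp(-3*t), -2*t*exp(-3*t)]
  [-4*t*exp(-3*t), 2*t*exp(-3*t) + exp(-3*t), -4*t*exp(-3*t)]
  [0, 0, exp(-3*t)]

Strategy: write B = P · J · P⁻¹ where J is a Jordan canonical form, so e^{tB} = P · e^{tJ} · P⁻¹, and e^{tJ} can be computed block-by-block.

B has Jordan form
J =
  [-3,  1,  0]
  [ 0, -3,  0]
  [ 0,  0, -3]
(up to reordering of blocks).

Per-block formulas:
  For a 1×1 block at λ = -3: exp(t · [-3]) = [e^(-3t)].
  For a 2×2 Jordan block J_2(-3): exp(t · J_2(-3)) = e^(-3t)·(I + t·N), where N is the 2×2 nilpotent shift.

After assembling e^{tJ} and conjugating by P, we get:

e^{tB} =
  [-2*t*exp(-3*t) + exp(-3*t), t*exp(-3*t), -2*t*exp(-3*t)]
  [-4*t*exp(-3*t), 2*t*exp(-3*t) + exp(-3*t), -4*t*exp(-3*t)]
  [0, 0, exp(-3*t)]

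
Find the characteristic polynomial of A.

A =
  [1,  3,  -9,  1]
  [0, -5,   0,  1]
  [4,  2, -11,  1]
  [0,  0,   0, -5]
x^4 + 20*x^3 + 150*x^2 + 500*x + 625

Expanding det(x·I − A) (e.g. by cofactor expansion or by noting that A is similar to its Jordan form J, which has the same characteristic polynomial as A) gives
  χ_A(x) = x^4 + 20*x^3 + 150*x^2 + 500*x + 625
which factors as (x + 5)^4. The eigenvalues (with algebraic multiplicities) are λ = -5 with multiplicity 4.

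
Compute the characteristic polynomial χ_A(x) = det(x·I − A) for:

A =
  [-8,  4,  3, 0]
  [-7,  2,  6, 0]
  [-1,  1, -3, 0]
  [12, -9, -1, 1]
x^4 + 8*x^3 + 18*x^2 - 27

Expanding det(x·I − A) (e.g. by cofactor expansion or by noting that A is similar to its Jordan form J, which has the same characteristic polynomial as A) gives
  χ_A(x) = x^4 + 8*x^3 + 18*x^2 - 27
which factors as (x - 1)*(x + 3)^3. The eigenvalues (with algebraic multiplicities) are λ = -3 with multiplicity 3, λ = 1 with multiplicity 1.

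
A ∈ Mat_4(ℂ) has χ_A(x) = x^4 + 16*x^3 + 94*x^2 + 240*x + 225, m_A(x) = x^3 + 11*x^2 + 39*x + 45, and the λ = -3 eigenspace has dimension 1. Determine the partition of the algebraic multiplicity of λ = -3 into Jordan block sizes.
Block sizes for λ = -3: [2]

Step 1 — from the characteristic polynomial, algebraic multiplicity of λ = -3 is 2. From dim ker(A − (-3)·I) = 1, there are exactly 1 Jordan blocks for λ = -3.
Step 2 — from the minimal polynomial, the factor (x + 3)^2 tells us the largest block for λ = -3 has size 2.
Step 3 — with total size 2, 1 blocks, and largest block 2, the block sizes (in nonincreasing order) are [2].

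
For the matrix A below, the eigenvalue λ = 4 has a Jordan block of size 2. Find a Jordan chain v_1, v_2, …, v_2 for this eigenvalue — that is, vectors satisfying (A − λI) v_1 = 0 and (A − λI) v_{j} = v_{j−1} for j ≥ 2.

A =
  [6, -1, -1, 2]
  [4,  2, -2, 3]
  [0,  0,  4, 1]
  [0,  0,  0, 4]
A Jordan chain for λ = 4 of length 2:
v_1 = (2, 4, 0, 0)ᵀ
v_2 = (1, 0, 0, 0)ᵀ

Let N = A − (4)·I. We want v_2 with N^2 v_2 = 0 but N^1 v_2 ≠ 0; then v_{j-1} := N · v_j for j = 2, …, 2.

Pick v_2 = (1, 0, 0, 0)ᵀ.
Then v_1 = N · v_2 = (2, 4, 0, 0)ᵀ.

Sanity check: (A − (4)·I) v_1 = (0, 0, 0, 0)ᵀ = 0. ✓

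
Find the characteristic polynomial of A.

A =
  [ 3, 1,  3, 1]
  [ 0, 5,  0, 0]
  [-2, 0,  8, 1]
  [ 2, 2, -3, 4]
x^4 - 20*x^3 + 150*x^2 - 500*x + 625

Expanding det(x·I − A) (e.g. by cofactor expansion or by noting that A is similar to its Jordan form J, which has the same characteristic polynomial as A) gives
  χ_A(x) = x^4 - 20*x^3 + 150*x^2 - 500*x + 625
which factors as (x - 5)^4. The eigenvalues (with algebraic multiplicities) are λ = 5 with multiplicity 4.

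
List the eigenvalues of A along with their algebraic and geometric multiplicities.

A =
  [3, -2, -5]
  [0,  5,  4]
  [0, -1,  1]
λ = 3: alg = 3, geom = 1

Step 1 — factor the characteristic polynomial to read off the algebraic multiplicities:
  χ_A(x) = (x - 3)^3

Step 2 — compute geometric multiplicities via the rank-nullity identity g(λ) = n − rank(A − λI):
  rank(A − (3)·I) = 2, so dim ker(A − (3)·I) = n − 2 = 1

Summary:
  λ = 3: algebraic multiplicity = 3, geometric multiplicity = 1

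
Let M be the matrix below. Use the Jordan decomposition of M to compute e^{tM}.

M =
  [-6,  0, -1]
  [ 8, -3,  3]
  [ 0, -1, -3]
e^{tM} =
  [2*t^2*exp(-4*t) - 2*t*exp(-4*t) + exp(-4*t), t^2*exp(-4*t)/2, t^2*exp(-4*t)/2 - t*exp(-4*t)]
  [-4*t^2*exp(-4*t) + 8*t*exp(-4*t), -t^2*exp(-4*t) + t*exp(-4*t) + exp(-4*t), -t^2*exp(-4*t) + 3*t*exp(-4*t)]
  [-4*t^2*exp(-4*t), -t^2*exp(-4*t) - t*exp(-4*t), -t^2*exp(-4*t) + t*exp(-4*t) + exp(-4*t)]

Strategy: write M = P · J · P⁻¹ where J is a Jordan canonical form, so e^{tM} = P · e^{tJ} · P⁻¹, and e^{tJ} can be computed block-by-block.

M has Jordan form
J =
  [-4,  1,  0]
  [ 0, -4,  1]
  [ 0,  0, -4]
(up to reordering of blocks).

Per-block formulas:
  For a 3×3 Jordan block J_3(-4): exp(t · J_3(-4)) = e^(-4t)·(I + t·N + (t^2/2)·N^2), where N is the 3×3 nilpotent shift.

After assembling e^{tJ} and conjugating by P, we get:

e^{tM} =
  [2*t^2*exp(-4*t) - 2*t*exp(-4*t) + exp(-4*t), t^2*exp(-4*t)/2, t^2*exp(-4*t)/2 - t*exp(-4*t)]
  [-4*t^2*exp(-4*t) + 8*t*exp(-4*t), -t^2*exp(-4*t) + t*exp(-4*t) + exp(-4*t), -t^2*exp(-4*t) + 3*t*exp(-4*t)]
  [-4*t^2*exp(-4*t), -t^2*exp(-4*t) - t*exp(-4*t), -t^2*exp(-4*t) + t*exp(-4*t) + exp(-4*t)]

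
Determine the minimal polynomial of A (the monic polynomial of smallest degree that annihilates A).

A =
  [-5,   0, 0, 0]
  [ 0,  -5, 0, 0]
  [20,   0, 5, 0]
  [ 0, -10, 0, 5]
x^2 - 25

The characteristic polynomial is χ_A(x) = (x - 5)^2*(x + 5)^2, so the eigenvalues are known. The minimal polynomial is
  m_A(x) = Π_λ (x − λ)^{k_λ}
where k_λ is the size of the *largest* Jordan block for λ (equivalently, the smallest k with (A − λI)^k v = 0 for every generalised eigenvector v of λ).

  λ = -5: largest Jordan block has size 1, contributing (x + 5)
  λ = 5: largest Jordan block has size 1, contributing (x − 5)

So m_A(x) = (x - 5)*(x + 5) = x^2 - 25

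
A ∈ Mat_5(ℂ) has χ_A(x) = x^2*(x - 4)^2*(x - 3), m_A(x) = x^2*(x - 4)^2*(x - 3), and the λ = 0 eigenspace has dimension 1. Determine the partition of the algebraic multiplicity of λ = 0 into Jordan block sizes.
Block sizes for λ = 0: [2]

Step 1 — from the characteristic polynomial, algebraic multiplicity of λ = 0 is 2. From dim ker(A − (0)·I) = 1, there are exactly 1 Jordan blocks for λ = 0.
Step 2 — from the minimal polynomial, the factor (x − 0)^2 tells us the largest block for λ = 0 has size 2.
Step 3 — with total size 2, 1 blocks, and largest block 2, the block sizes (in nonincreasing order) are [2].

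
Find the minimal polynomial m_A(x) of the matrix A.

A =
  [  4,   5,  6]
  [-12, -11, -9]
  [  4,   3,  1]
x^3 + 6*x^2 + 12*x + 8

The characteristic polynomial is χ_A(x) = (x + 2)^3, so the eigenvalues are known. The minimal polynomial is
  m_A(x) = Π_λ (x − λ)^{k_λ}
where k_λ is the size of the *largest* Jordan block for λ (equivalently, the smallest k with (A − λI)^k v = 0 for every generalised eigenvector v of λ).

  λ = -2: largest Jordan block has size 3, contributing (x + 2)^3

So m_A(x) = (x + 2)^3 = x^3 + 6*x^2 + 12*x + 8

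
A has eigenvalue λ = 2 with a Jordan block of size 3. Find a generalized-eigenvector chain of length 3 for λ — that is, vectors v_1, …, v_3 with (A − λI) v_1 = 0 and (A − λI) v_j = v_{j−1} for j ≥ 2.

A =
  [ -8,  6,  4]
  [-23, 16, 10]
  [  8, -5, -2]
A Jordan chain for λ = 2 of length 3:
v_1 = (-6, -12, 3)ᵀ
v_2 = (-10, -23, 8)ᵀ
v_3 = (1, 0, 0)ᵀ

Let N = A − (2)·I. We want v_3 with N^3 v_3 = 0 but N^2 v_3 ≠ 0; then v_{j-1} := N · v_j for j = 3, …, 2.

Pick v_3 = (1, 0, 0)ᵀ.
Then v_2 = N · v_3 = (-10, -23, 8)ᵀ.
Then v_1 = N · v_2 = (-6, -12, 3)ᵀ.

Sanity check: (A − (2)·I) v_1 = (0, 0, 0)ᵀ = 0. ✓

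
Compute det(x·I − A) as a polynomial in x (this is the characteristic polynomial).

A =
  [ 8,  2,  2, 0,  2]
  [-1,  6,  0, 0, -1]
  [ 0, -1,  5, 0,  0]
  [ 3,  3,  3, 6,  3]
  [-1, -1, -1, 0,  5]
x^5 - 30*x^4 + 360*x^3 - 2160*x^2 + 6480*x - 7776

Expanding det(x·I − A) (e.g. by cofactor expansion or by noting that A is similar to its Jordan form J, which has the same characteristic polynomial as A) gives
  χ_A(x) = x^5 - 30*x^4 + 360*x^3 - 2160*x^2 + 6480*x - 7776
which factors as (x - 6)^5. The eigenvalues (with algebraic multiplicities) are λ = 6 with multiplicity 5.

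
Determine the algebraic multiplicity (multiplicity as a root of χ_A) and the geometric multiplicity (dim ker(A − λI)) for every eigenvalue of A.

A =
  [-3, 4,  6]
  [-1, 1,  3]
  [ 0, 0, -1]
λ = -1: alg = 3, geom = 2

Step 1 — factor the characteristic polynomial to read off the algebraic multiplicities:
  χ_A(x) = (x + 1)^3

Step 2 — compute geometric multiplicities via the rank-nullity identity g(λ) = n − rank(A − λI):
  rank(A − (-1)·I) = 1, so dim ker(A − (-1)·I) = n − 1 = 2

Summary:
  λ = -1: algebraic multiplicity = 3, geometric multiplicity = 2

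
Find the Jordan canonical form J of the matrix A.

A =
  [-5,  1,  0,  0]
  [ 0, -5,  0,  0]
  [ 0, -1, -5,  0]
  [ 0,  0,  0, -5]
J_2(-5) ⊕ J_1(-5) ⊕ J_1(-5)

The characteristic polynomial is
  det(x·I − A) = x^4 + 20*x^3 + 150*x^2 + 500*x + 625 = (x + 5)^4

Eigenvalues and multiplicities (the geometric multiplicity of λ is n − rank(A − λI), which equals the number of Jordan blocks for λ):
  λ = -5: algebraic multiplicity = 4, geometric multiplicity = 3

Determining the block sizes for each eigenvalue:
  λ = -5: 3 blocks summing to 4 forces exactly one block of size 2 and the rest size 1 → block sizes [2, 1, 1]

Assembling the blocks gives a Jordan form
J =
  [-5,  1,  0,  0]
  [ 0, -5,  0,  0]
  [ 0,  0, -5,  0]
  [ 0,  0,  0, -5]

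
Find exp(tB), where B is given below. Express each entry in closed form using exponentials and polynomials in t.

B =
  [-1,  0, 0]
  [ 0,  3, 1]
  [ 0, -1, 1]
e^{tB} =
  [exp(-t), 0, 0]
  [0, t*exp(2*t) + exp(2*t), t*exp(2*t)]
  [0, -t*exp(2*t), -t*exp(2*t) + exp(2*t)]

Strategy: write B = P · J · P⁻¹ where J is a Jordan canonical form, so e^{tB} = P · e^{tJ} · P⁻¹, and e^{tJ} can be computed block-by-block.

B has Jordan form
J =
  [-1, 0, 0]
  [ 0, 2, 1]
  [ 0, 0, 2]
(up to reordering of blocks).

Per-block formulas:
  For a 2×2 Jordan block J_2(2): exp(t · J_2(2)) = e^(2t)·(I + t·N), where N is the 2×2 nilpotent shift.
  For a 1×1 block at λ = -1: exp(t · [-1]) = [e^(-1t)].

After assembling e^{tJ} and conjugating by P, we get:

e^{tB} =
  [exp(-t), 0, 0]
  [0, t*exp(2*t) + exp(2*t), t*exp(2*t)]
  [0, -t*exp(2*t), -t*exp(2*t) + exp(2*t)]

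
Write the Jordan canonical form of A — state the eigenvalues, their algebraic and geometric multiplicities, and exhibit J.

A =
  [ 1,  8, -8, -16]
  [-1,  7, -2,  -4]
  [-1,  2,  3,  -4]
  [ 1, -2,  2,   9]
J_2(5) ⊕ J_1(5) ⊕ J_1(5)

The characteristic polynomial is
  det(x·I − A) = x^4 - 20*x^3 + 150*x^2 - 500*x + 625 = (x - 5)^4

Eigenvalues and multiplicities (the geometric multiplicity of λ is n − rank(A − λI), which equals the number of Jordan blocks for λ):
  λ = 5: algebraic multiplicity = 4, geometric multiplicity = 3

Determining the block sizes for each eigenvalue:
  λ = 5: 3 blocks summing to 4 forces exactly one block of size 2 and the rest size 1 → block sizes [2, 1, 1]

Assembling the blocks gives a Jordan form
J =
  [5, 1, 0, 0]
  [0, 5, 0, 0]
  [0, 0, 5, 0]
  [0, 0, 0, 5]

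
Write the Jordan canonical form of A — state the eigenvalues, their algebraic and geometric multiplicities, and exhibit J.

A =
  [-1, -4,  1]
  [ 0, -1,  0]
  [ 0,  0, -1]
J_2(-1) ⊕ J_1(-1)

The characteristic polynomial is
  det(x·I − A) = x^3 + 3*x^2 + 3*x + 1 = (x + 1)^3

Eigenvalues and multiplicities (the geometric multiplicity of λ is n − rank(A − λI), which equals the number of Jordan blocks for λ):
  λ = -1: algebraic multiplicity = 3, geometric multiplicity = 2

Determining the block sizes for each eigenvalue:
  λ = -1: 2 blocks summing to 3 forces exactly one block of size 2 and the rest size 1 → block sizes [2, 1]

Assembling the blocks gives a Jordan form
J =
  [-1,  1,  0]
  [ 0, -1,  0]
  [ 0,  0, -1]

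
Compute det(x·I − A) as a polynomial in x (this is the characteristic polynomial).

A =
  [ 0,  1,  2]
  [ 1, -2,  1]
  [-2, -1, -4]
x^3 + 6*x^2 + 12*x + 8

Expanding det(x·I − A) (e.g. by cofactor expansion or by noting that A is similar to its Jordan form J, which has the same characteristic polynomial as A) gives
  χ_A(x) = x^3 + 6*x^2 + 12*x + 8
which factors as (x + 2)^3. The eigenvalues (with algebraic multiplicities) are λ = -2 with multiplicity 3.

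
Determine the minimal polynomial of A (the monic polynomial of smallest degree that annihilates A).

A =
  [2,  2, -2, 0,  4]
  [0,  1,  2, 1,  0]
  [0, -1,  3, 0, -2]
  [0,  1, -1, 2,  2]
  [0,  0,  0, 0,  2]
x^3 - 6*x^2 + 12*x - 8

The characteristic polynomial is χ_A(x) = (x - 2)^5, so the eigenvalues are known. The minimal polynomial is
  m_A(x) = Π_λ (x − λ)^{k_λ}
where k_λ is the size of the *largest* Jordan block for λ (equivalently, the smallest k with (A − λI)^k v = 0 for every generalised eigenvector v of λ).

  λ = 2: largest Jordan block has size 3, contributing (x − 2)^3

So m_A(x) = (x - 2)^3 = x^3 - 6*x^2 + 12*x - 8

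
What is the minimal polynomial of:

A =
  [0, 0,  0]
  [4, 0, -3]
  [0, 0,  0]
x^2

The characteristic polynomial is χ_A(x) = x^3, so the eigenvalues are known. The minimal polynomial is
  m_A(x) = Π_λ (x − λ)^{k_λ}
where k_λ is the size of the *largest* Jordan block for λ (equivalently, the smallest k with (A − λI)^k v = 0 for every generalised eigenvector v of λ).

  λ = 0: largest Jordan block has size 2, contributing (x − 0)^2

So m_A(x) = x^2 = x^2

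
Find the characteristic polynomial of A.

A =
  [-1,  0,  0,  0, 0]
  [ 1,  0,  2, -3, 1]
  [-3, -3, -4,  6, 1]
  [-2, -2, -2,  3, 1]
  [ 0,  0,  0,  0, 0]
x^5 + 2*x^4 + x^3

Expanding det(x·I − A) (e.g. by cofactor expansion or by noting that A is similar to its Jordan form J, which has the same characteristic polynomial as A) gives
  χ_A(x) = x^5 + 2*x^4 + x^3
which factors as x^3*(x + 1)^2. The eigenvalues (with algebraic multiplicities) are λ = -1 with multiplicity 2, λ = 0 with multiplicity 3.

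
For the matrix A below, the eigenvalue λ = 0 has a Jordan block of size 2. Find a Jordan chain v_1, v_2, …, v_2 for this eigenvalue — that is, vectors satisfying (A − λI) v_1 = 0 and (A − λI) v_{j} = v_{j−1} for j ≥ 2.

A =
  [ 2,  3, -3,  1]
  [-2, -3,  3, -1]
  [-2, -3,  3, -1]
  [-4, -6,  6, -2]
A Jordan chain for λ = 0 of length 2:
v_1 = (2, -2, -2, -4)ᵀ
v_2 = (1, 0, 0, 0)ᵀ

Let N = A − (0)·I. We want v_2 with N^2 v_2 = 0 but N^1 v_2 ≠ 0; then v_{j-1} := N · v_j for j = 2, …, 2.

Pick v_2 = (1, 0, 0, 0)ᵀ.
Then v_1 = N · v_2 = (2, -2, -2, -4)ᵀ.

Sanity check: (A − (0)·I) v_1 = (0, 0, 0, 0)ᵀ = 0. ✓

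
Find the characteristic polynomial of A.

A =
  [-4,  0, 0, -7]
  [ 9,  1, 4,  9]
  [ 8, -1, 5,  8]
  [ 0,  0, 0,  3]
x^4 - 5*x^3 - 9*x^2 + 81*x - 108

Expanding det(x·I − A) (e.g. by cofactor expansion or by noting that A is similar to its Jordan form J, which has the same characteristic polynomial as A) gives
  χ_A(x) = x^4 - 5*x^3 - 9*x^2 + 81*x - 108
which factors as (x - 3)^3*(x + 4). The eigenvalues (with algebraic multiplicities) are λ = -4 with multiplicity 1, λ = 3 with multiplicity 3.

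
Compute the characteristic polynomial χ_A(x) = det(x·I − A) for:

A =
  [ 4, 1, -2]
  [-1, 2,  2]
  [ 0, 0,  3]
x^3 - 9*x^2 + 27*x - 27

Expanding det(x·I − A) (e.g. by cofactor expansion or by noting that A is similar to its Jordan form J, which has the same characteristic polynomial as A) gives
  χ_A(x) = x^3 - 9*x^2 + 27*x - 27
which factors as (x - 3)^3. The eigenvalues (with algebraic multiplicities) are λ = 3 with multiplicity 3.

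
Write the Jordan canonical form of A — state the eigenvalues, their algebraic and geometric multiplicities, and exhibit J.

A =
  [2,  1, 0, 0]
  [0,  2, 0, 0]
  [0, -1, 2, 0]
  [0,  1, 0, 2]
J_2(2) ⊕ J_1(2) ⊕ J_1(2)

The characteristic polynomial is
  det(x·I − A) = x^4 - 8*x^3 + 24*x^2 - 32*x + 16 = (x - 2)^4

Eigenvalues and multiplicities (the geometric multiplicity of λ is n − rank(A − λI), which equals the number of Jordan blocks for λ):
  λ = 2: algebraic multiplicity = 4, geometric multiplicity = 3

Determining the block sizes for each eigenvalue:
  λ = 2: 3 blocks summing to 4 forces exactly one block of size 2 and the rest size 1 → block sizes [2, 1, 1]

Assembling the blocks gives a Jordan form
J =
  [2, 1, 0, 0]
  [0, 2, 0, 0]
  [0, 0, 2, 0]
  [0, 0, 0, 2]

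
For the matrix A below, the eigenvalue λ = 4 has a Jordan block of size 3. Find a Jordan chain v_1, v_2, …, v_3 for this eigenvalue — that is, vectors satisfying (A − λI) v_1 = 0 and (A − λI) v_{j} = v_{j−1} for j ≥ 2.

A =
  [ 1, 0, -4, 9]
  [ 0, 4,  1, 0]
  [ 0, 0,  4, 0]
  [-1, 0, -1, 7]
A Jordan chain for λ = 4 of length 3:
v_1 = (3, 0, 0, 1)ᵀ
v_2 = (-4, 1, 0, -1)ᵀ
v_3 = (0, 0, 1, 0)ᵀ

Let N = A − (4)·I. We want v_3 with N^3 v_3 = 0 but N^2 v_3 ≠ 0; then v_{j-1} := N · v_j for j = 3, …, 2.

Pick v_3 = (0, 0, 1, 0)ᵀ.
Then v_2 = N · v_3 = (-4, 1, 0, -1)ᵀ.
Then v_1 = N · v_2 = (3, 0, 0, 1)ᵀ.

Sanity check: (A − (4)·I) v_1 = (0, 0, 0, 0)ᵀ = 0. ✓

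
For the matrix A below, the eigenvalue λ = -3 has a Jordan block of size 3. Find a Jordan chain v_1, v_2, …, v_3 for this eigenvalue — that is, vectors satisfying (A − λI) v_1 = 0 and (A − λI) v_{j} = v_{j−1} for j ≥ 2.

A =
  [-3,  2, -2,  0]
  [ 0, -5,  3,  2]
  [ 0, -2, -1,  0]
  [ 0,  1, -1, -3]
A Jordan chain for λ = -3 of length 3:
v_1 = (2, -2, -2, 1)ᵀ
v_2 = (-2, 3, 2, -1)ᵀ
v_3 = (0, 0, 1, 0)ᵀ

Let N = A − (-3)·I. We want v_3 with N^3 v_3 = 0 but N^2 v_3 ≠ 0; then v_{j-1} := N · v_j for j = 3, …, 2.

Pick v_3 = (0, 0, 1, 0)ᵀ.
Then v_2 = N · v_3 = (-2, 3, 2, -1)ᵀ.
Then v_1 = N · v_2 = (2, -2, -2, 1)ᵀ.

Sanity check: (A − (-3)·I) v_1 = (0, 0, 0, 0)ᵀ = 0. ✓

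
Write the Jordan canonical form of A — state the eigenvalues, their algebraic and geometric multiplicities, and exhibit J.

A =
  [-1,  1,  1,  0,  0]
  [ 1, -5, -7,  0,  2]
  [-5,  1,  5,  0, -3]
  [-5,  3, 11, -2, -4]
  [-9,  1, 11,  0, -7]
J_3(-2) ⊕ J_1(-2) ⊕ J_1(-2)

The characteristic polynomial is
  det(x·I − A) = x^5 + 10*x^4 + 40*x^3 + 80*x^2 + 80*x + 32 = (x + 2)^5

Eigenvalues and multiplicities (the geometric multiplicity of λ is n − rank(A − λI), which equals the number of Jordan blocks for λ):
  λ = -2: algebraic multiplicity = 5, geometric multiplicity = 3

Determining the block sizes for each eigenvalue:
  λ = -2: with am = 5 and gm = 3, the partition is not yet determined (e.g. several partitions of 5 into 3 parts exist). Let N = A − (-2)·I. Computing rank(N^1) = 2, rank(N^2) = 1, rank(N^3) = 0; the number of blocks of size ≥ j is rank(N^{j−1}) − rank(N^j), giving [3, 1, 1]. So we have 1 block(s) of size 3, 2 block(s) of size 1 → block sizes [3, 1, 1]

Assembling the blocks gives a Jordan form
J =
  [-2,  1,  0,  0,  0]
  [ 0, -2,  1,  0,  0]
  [ 0,  0, -2,  0,  0]
  [ 0,  0,  0, -2,  0]
  [ 0,  0,  0,  0, -2]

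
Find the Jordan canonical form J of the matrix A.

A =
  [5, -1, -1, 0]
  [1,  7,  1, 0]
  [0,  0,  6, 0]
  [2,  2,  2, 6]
J_2(6) ⊕ J_1(6) ⊕ J_1(6)

The characteristic polynomial is
  det(x·I − A) = x^4 - 24*x^3 + 216*x^2 - 864*x + 1296 = (x - 6)^4

Eigenvalues and multiplicities (the geometric multiplicity of λ is n − rank(A − λI), which equals the number of Jordan blocks for λ):
  λ = 6: algebraic multiplicity = 4, geometric multiplicity = 3

Determining the block sizes for each eigenvalue:
  λ = 6: 3 blocks summing to 4 forces exactly one block of size 2 and the rest size 1 → block sizes [2, 1, 1]

Assembling the blocks gives a Jordan form
J =
  [6, 1, 0, 0]
  [0, 6, 0, 0]
  [0, 0, 6, 0]
  [0, 0, 0, 6]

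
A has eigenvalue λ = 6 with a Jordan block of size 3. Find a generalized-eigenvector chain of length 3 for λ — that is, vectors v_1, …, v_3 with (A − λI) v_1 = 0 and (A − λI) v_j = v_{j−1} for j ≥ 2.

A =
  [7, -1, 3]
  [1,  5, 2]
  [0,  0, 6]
A Jordan chain for λ = 6 of length 3:
v_1 = (1, 1, 0)ᵀ
v_2 = (3, 2, 0)ᵀ
v_3 = (0, 0, 1)ᵀ

Let N = A − (6)·I. We want v_3 with N^3 v_3 = 0 but N^2 v_3 ≠ 0; then v_{j-1} := N · v_j for j = 3, …, 2.

Pick v_3 = (0, 0, 1)ᵀ.
Then v_2 = N · v_3 = (3, 2, 0)ᵀ.
Then v_1 = N · v_2 = (1, 1, 0)ᵀ.

Sanity check: (A − (6)·I) v_1 = (0, 0, 0)ᵀ = 0. ✓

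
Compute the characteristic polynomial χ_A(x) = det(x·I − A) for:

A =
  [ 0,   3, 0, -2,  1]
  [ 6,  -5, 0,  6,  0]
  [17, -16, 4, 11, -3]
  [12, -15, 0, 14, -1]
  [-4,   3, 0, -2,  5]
x^5 - 18*x^4 + 129*x^3 - 460*x^2 + 816*x - 576

Expanding det(x·I − A) (e.g. by cofactor expansion or by noting that A is similar to its Jordan form J, which has the same characteristic polynomial as A) gives
  χ_A(x) = x^5 - 18*x^4 + 129*x^3 - 460*x^2 + 816*x - 576
which factors as (x - 4)^3*(x - 3)^2. The eigenvalues (with algebraic multiplicities) are λ = 3 with multiplicity 2, λ = 4 with multiplicity 3.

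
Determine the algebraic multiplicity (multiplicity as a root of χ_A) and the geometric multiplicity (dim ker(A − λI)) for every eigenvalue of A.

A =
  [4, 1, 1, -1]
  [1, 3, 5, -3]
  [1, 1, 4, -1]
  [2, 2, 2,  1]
λ = 3: alg = 4, geom = 2

Step 1 — factor the characteristic polynomial to read off the algebraic multiplicities:
  χ_A(x) = (x - 3)^4

Step 2 — compute geometric multiplicities via the rank-nullity identity g(λ) = n − rank(A − λI):
  rank(A − (3)·I) = 2, so dim ker(A − (3)·I) = n − 2 = 2

Summary:
  λ = 3: algebraic multiplicity = 4, geometric multiplicity = 2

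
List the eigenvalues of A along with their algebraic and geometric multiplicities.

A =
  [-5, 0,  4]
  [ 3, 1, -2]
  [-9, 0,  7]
λ = 1: alg = 3, geom = 2

Step 1 — factor the characteristic polynomial to read off the algebraic multiplicities:
  χ_A(x) = (x - 1)^3

Step 2 — compute geometric multiplicities via the rank-nullity identity g(λ) = n − rank(A − λI):
  rank(A − (1)·I) = 1, so dim ker(A − (1)·I) = n − 1 = 2

Summary:
  λ = 1: algebraic multiplicity = 3, geometric multiplicity = 2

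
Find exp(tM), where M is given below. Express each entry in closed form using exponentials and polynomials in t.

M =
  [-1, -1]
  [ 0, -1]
e^{tM} =
  [exp(-t), -t*exp(-t)]
  [0, exp(-t)]

Strategy: write M = P · J · P⁻¹ where J is a Jordan canonical form, so e^{tM} = P · e^{tJ} · P⁻¹, and e^{tJ} can be computed block-by-block.

M has Jordan form
J =
  [-1,  1]
  [ 0, -1]
(up to reordering of blocks).

Per-block formulas:
  For a 2×2 Jordan block J_2(-1): exp(t · J_2(-1)) = e^(-1t)·(I + t·N), where N is the 2×2 nilpotent shift.

After assembling e^{tJ} and conjugating by P, we get:

e^{tM} =
  [exp(-t), -t*exp(-t)]
  [0, exp(-t)]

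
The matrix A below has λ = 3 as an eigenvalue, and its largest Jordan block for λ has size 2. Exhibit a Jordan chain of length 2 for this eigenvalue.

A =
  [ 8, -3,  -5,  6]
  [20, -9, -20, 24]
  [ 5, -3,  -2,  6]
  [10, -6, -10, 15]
A Jordan chain for λ = 3 of length 2:
v_1 = (5, 20, 5, 10)ᵀ
v_2 = (1, 0, 0, 0)ᵀ

Let N = A − (3)·I. We want v_2 with N^2 v_2 = 0 but N^1 v_2 ≠ 0; then v_{j-1} := N · v_j for j = 2, …, 2.

Pick v_2 = (1, 0, 0, 0)ᵀ.
Then v_1 = N · v_2 = (5, 20, 5, 10)ᵀ.

Sanity check: (A − (3)·I) v_1 = (0, 0, 0, 0)ᵀ = 0. ✓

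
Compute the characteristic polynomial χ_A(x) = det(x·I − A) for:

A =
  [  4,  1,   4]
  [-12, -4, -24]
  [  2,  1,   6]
x^3 - 6*x^2 + 12*x - 8

Expanding det(x·I − A) (e.g. by cofactor expansion or by noting that A is similar to its Jordan form J, which has the same characteristic polynomial as A) gives
  χ_A(x) = x^3 - 6*x^2 + 12*x - 8
which factors as (x - 2)^3. The eigenvalues (with algebraic multiplicities) are λ = 2 with multiplicity 3.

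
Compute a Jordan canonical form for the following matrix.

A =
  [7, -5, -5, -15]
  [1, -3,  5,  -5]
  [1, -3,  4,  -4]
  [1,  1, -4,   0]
J_2(2) ⊕ J_2(2)

The characteristic polynomial is
  det(x·I − A) = x^4 - 8*x^3 + 24*x^2 - 32*x + 16 = (x - 2)^4

Eigenvalues and multiplicities (the geometric multiplicity of λ is n − rank(A − λI), which equals the number of Jordan blocks for λ):
  λ = 2: algebraic multiplicity = 4, geometric multiplicity = 2

Determining the block sizes for each eigenvalue:
  λ = 2: with am = 4 and gm = 2, the partition is not yet determined (e.g. several partitions of 4 into 2 parts exist). Let N = A − (2)·I. Computing rank(N^1) = 2, rank(N^2) = 0; the number of blocks of size ≥ j is rank(N^{j−1}) − rank(N^j), giving [2, 2]. So we have 2 block(s) of size 2 → block sizes [2, 2]

Assembling the blocks gives a Jordan form
J =
  [2, 1, 0, 0]
  [0, 2, 0, 0]
  [0, 0, 2, 1]
  [0, 0, 0, 2]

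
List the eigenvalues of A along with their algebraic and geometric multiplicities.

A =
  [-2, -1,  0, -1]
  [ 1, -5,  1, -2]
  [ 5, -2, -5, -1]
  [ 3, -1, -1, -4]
λ = -4: alg = 4, geom = 2

Step 1 — factor the characteristic polynomial to read off the algebraic multiplicities:
  χ_A(x) = (x + 4)^4

Step 2 — compute geometric multiplicities via the rank-nullity identity g(λ) = n − rank(A − λI):
  rank(A − (-4)·I) = 2, so dim ker(A − (-4)·I) = n − 2 = 2

Summary:
  λ = -4: algebraic multiplicity = 4, geometric multiplicity = 2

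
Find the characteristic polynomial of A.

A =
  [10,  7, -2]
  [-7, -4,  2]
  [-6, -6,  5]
x^3 - 11*x^2 + 39*x - 45

Expanding det(x·I − A) (e.g. by cofactor expansion or by noting that A is similar to its Jordan form J, which has the same characteristic polynomial as A) gives
  χ_A(x) = x^3 - 11*x^2 + 39*x - 45
which factors as (x - 5)*(x - 3)^2. The eigenvalues (with algebraic multiplicities) are λ = 3 with multiplicity 2, λ = 5 with multiplicity 1.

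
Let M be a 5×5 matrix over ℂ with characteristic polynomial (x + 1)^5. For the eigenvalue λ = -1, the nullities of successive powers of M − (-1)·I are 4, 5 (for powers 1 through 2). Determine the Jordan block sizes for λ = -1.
Block sizes for λ = -1: [2, 1, 1, 1]

From the dimensions of kernels of powers, the number of Jordan blocks of size at least j is d_j − d_{j−1} where d_j = dim ker(N^j) (with d_0 = 0). Computing the differences gives [4, 1].
The number of blocks of size exactly k is (#blocks of size ≥ k) − (#blocks of size ≥ k + 1), so the partition is: 3 block(s) of size 1, 1 block(s) of size 2.
In nonincreasing order the block sizes are [2, 1, 1, 1].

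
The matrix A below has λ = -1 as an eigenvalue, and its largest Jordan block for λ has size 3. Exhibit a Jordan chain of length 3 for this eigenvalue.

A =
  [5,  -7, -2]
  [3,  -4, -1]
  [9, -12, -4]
A Jordan chain for λ = -1 of length 3:
v_1 = (-3, 0, -9)ᵀ
v_2 = (6, 3, 9)ᵀ
v_3 = (1, 0, 0)ᵀ

Let N = A − (-1)·I. We want v_3 with N^3 v_3 = 0 but N^2 v_3 ≠ 0; then v_{j-1} := N · v_j for j = 3, …, 2.

Pick v_3 = (1, 0, 0)ᵀ.
Then v_2 = N · v_3 = (6, 3, 9)ᵀ.
Then v_1 = N · v_2 = (-3, 0, -9)ᵀ.

Sanity check: (A − (-1)·I) v_1 = (0, 0, 0)ᵀ = 0. ✓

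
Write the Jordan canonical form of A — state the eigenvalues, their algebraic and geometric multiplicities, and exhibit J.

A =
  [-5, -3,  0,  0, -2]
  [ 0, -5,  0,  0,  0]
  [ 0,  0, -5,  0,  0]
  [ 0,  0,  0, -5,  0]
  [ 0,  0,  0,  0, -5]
J_2(-5) ⊕ J_1(-5) ⊕ J_1(-5) ⊕ J_1(-5)

The characteristic polynomial is
  det(x·I − A) = x^5 + 25*x^4 + 250*x^3 + 1250*x^2 + 3125*x + 3125 = (x + 5)^5

Eigenvalues and multiplicities (the geometric multiplicity of λ is n − rank(A − λI), which equals the number of Jordan blocks for λ):
  λ = -5: algebraic multiplicity = 5, geometric multiplicity = 4

Determining the block sizes for each eigenvalue:
  λ = -5: 4 blocks summing to 5 forces exactly one block of size 2 and the rest size 1 → block sizes [2, 1, 1, 1]

Assembling the blocks gives a Jordan form
J =
  [-5,  1,  0,  0,  0]
  [ 0, -5,  0,  0,  0]
  [ 0,  0, -5,  0,  0]
  [ 0,  0,  0, -5,  0]
  [ 0,  0,  0,  0, -5]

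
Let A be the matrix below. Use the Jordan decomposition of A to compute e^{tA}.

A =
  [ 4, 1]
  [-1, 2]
e^{tA} =
  [t*exp(3*t) + exp(3*t), t*exp(3*t)]
  [-t*exp(3*t), -t*exp(3*t) + exp(3*t)]

Strategy: write A = P · J · P⁻¹ where J is a Jordan canonical form, so e^{tA} = P · e^{tJ} · P⁻¹, and e^{tJ} can be computed block-by-block.

A has Jordan form
J =
  [3, 1]
  [0, 3]
(up to reordering of blocks).

Per-block formulas:
  For a 2×2 Jordan block J_2(3): exp(t · J_2(3)) = e^(3t)·(I + t·N), where N is the 2×2 nilpotent shift.

After assembling e^{tJ} and conjugating by P, we get:

e^{tA} =
  [t*exp(3*t) + exp(3*t), t*exp(3*t)]
  [-t*exp(3*t), -t*exp(3*t) + exp(3*t)]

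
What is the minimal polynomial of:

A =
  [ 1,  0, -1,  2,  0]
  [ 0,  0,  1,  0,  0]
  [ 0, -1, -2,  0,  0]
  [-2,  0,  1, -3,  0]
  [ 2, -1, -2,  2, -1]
x^3 + 3*x^2 + 3*x + 1

The characteristic polynomial is χ_A(x) = (x + 1)^5, so the eigenvalues are known. The minimal polynomial is
  m_A(x) = Π_λ (x − λ)^{k_λ}
where k_λ is the size of the *largest* Jordan block for λ (equivalently, the smallest k with (A − λI)^k v = 0 for every generalised eigenvector v of λ).

  λ = -1: largest Jordan block has size 3, contributing (x + 1)^3

So m_A(x) = (x + 1)^3 = x^3 + 3*x^2 + 3*x + 1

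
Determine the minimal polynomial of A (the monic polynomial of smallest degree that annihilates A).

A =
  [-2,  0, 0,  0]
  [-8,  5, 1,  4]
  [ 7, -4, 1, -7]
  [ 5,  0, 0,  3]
x^4 - 7*x^3 + 9*x^2 + 27*x - 54

The characteristic polynomial is χ_A(x) = (x - 3)^3*(x + 2), so the eigenvalues are known. The minimal polynomial is
  m_A(x) = Π_λ (x − λ)^{k_λ}
where k_λ is the size of the *largest* Jordan block for λ (equivalently, the smallest k with (A − λI)^k v = 0 for every generalised eigenvector v of λ).

  λ = -2: largest Jordan block has size 1, contributing (x + 2)
  λ = 3: largest Jordan block has size 3, contributing (x − 3)^3

So m_A(x) = (x - 3)^3*(x + 2) = x^4 - 7*x^3 + 9*x^2 + 27*x - 54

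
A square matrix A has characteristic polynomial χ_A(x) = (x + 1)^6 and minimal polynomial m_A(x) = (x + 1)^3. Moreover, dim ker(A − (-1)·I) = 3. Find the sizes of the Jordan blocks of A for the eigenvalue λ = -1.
Block sizes for λ = -1: [3, 2, 1]

Step 1 — from the characteristic polynomial, algebraic multiplicity of λ = -1 is 6. From dim ker(A − (-1)·I) = 3, there are exactly 3 Jordan blocks for λ = -1.
Step 2 — from the minimal polynomial, the factor (x + 1)^3 tells us the largest block for λ = -1 has size 3.
Step 3 — with total size 6, 3 blocks, and largest block 3, the block sizes (in nonincreasing order) are [3, 2, 1].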